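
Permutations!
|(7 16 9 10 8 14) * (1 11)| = 6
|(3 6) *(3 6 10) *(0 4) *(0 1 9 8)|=10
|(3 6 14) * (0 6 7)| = 5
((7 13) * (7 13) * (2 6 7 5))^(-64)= ((13)(2 6 7 5))^(-64)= (13)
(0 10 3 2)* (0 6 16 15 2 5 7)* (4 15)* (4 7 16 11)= (0 10 3 5 16 7)(2 6 11 4 15)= [10, 1, 6, 5, 15, 16, 11, 0, 8, 9, 3, 4, 12, 13, 14, 2, 7]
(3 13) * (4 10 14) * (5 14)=(3 13)(4 10 5 14)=[0, 1, 2, 13, 10, 14, 6, 7, 8, 9, 5, 11, 12, 3, 4]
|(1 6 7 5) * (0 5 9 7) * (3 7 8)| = 4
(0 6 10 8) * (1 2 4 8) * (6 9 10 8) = (0 9 10 1 2 4 6 8) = [9, 2, 4, 3, 6, 5, 8, 7, 0, 10, 1]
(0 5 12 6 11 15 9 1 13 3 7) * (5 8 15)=[8, 13, 2, 7, 4, 12, 11, 0, 15, 1, 10, 5, 6, 3, 14, 9]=(0 8 15 9 1 13 3 7)(5 12 6 11)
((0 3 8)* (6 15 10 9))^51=(6 9 10 15)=((0 3 8)(6 15 10 9))^51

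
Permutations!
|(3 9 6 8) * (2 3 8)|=|(2 3 9 6)|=4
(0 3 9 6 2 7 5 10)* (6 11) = [3, 1, 7, 9, 4, 10, 2, 5, 8, 11, 0, 6] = (0 3 9 11 6 2 7 5 10)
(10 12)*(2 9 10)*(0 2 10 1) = (0 2 9 1)(10 12) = [2, 0, 9, 3, 4, 5, 6, 7, 8, 1, 12, 11, 10]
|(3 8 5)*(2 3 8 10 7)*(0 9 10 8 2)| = 4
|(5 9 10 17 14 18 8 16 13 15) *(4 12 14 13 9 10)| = |(4 12 14 18 8 16 9)(5 10 17 13 15)| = 35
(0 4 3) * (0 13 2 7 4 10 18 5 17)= (0 10 18 5 17)(2 7 4 3 13)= [10, 1, 7, 13, 3, 17, 6, 4, 8, 9, 18, 11, 12, 2, 14, 15, 16, 0, 5]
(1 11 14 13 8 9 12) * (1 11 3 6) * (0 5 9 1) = (0 5 9 12 11 14 13 8 1 3 6) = [5, 3, 2, 6, 4, 9, 0, 7, 1, 12, 10, 14, 11, 8, 13]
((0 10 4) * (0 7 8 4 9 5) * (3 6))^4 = (10)(4 7 8)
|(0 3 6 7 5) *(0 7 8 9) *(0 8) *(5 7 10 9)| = |(0 3 6)(5 10 9 8)| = 12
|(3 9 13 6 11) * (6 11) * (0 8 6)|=|(0 8 6)(3 9 13 11)|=12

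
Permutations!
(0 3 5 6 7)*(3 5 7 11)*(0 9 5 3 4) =(0 3 7 9 5 6 11 4) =[3, 1, 2, 7, 0, 6, 11, 9, 8, 5, 10, 4]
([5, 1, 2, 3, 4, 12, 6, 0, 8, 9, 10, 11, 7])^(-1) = [7, 1, 2, 3, 4, 0, 6, 12, 8, 9, 10, 11, 5]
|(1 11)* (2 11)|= |(1 2 11)|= 3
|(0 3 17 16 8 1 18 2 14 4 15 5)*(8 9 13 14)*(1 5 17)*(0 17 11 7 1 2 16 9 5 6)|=60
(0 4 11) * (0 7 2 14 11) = (0 4)(2 14 11 7) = [4, 1, 14, 3, 0, 5, 6, 2, 8, 9, 10, 7, 12, 13, 11]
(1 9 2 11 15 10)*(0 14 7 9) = (0 14 7 9 2 11 15 10 1) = [14, 0, 11, 3, 4, 5, 6, 9, 8, 2, 1, 15, 12, 13, 7, 10]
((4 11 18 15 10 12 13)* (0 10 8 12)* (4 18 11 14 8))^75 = ((0 10)(4 14 8 12 13 18 15))^75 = (0 10)(4 18 12 14 15 13 8)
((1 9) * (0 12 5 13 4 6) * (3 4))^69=(0 6 4 3 13 5 12)(1 9)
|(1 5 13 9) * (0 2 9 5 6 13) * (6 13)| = |(0 2 9 1 13 5)| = 6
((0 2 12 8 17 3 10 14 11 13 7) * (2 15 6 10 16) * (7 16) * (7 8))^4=((0 15 6 10 14 11 13 16 2 12 7)(3 8 17))^4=(0 14 2 15 11 12 6 13 7 10 16)(3 8 17)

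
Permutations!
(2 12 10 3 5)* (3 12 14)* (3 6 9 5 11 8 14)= [0, 1, 3, 11, 4, 2, 9, 7, 14, 5, 12, 8, 10, 13, 6]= (2 3 11 8 14 6 9 5)(10 12)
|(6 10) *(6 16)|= 3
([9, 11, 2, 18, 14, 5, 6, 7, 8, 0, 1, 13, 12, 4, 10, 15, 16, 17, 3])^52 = (18)(1 14 13)(4 11 10)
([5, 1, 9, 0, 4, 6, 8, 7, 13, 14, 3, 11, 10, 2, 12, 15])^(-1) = [3, 1, 13, 10, 4, 0, 5, 7, 6, 2, 12, 11, 14, 8, 9, 15]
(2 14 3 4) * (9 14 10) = (2 10 9 14 3 4) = [0, 1, 10, 4, 2, 5, 6, 7, 8, 14, 9, 11, 12, 13, 3]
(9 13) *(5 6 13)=(5 6 13 9)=[0, 1, 2, 3, 4, 6, 13, 7, 8, 5, 10, 11, 12, 9]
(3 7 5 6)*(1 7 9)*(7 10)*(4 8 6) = (1 10 7 5 4 8 6 3 9) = [0, 10, 2, 9, 8, 4, 3, 5, 6, 1, 7]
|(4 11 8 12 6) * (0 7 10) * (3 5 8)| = |(0 7 10)(3 5 8 12 6 4 11)| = 21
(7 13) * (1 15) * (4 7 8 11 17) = (1 15)(4 7 13 8 11 17) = [0, 15, 2, 3, 7, 5, 6, 13, 11, 9, 10, 17, 12, 8, 14, 1, 16, 4]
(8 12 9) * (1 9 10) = (1 9 8 12 10) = [0, 9, 2, 3, 4, 5, 6, 7, 12, 8, 1, 11, 10]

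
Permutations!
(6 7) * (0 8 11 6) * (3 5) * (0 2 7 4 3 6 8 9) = (0 9)(2 7)(3 5 6 4)(8 11) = [9, 1, 7, 5, 3, 6, 4, 2, 11, 0, 10, 8]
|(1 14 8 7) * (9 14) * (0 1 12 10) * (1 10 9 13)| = 10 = |(0 10)(1 13)(7 12 9 14 8)|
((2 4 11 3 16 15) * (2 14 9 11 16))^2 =(2 16 14 11)(3 4 15 9)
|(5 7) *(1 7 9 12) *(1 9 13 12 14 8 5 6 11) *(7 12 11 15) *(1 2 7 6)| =|(1 12 9 14 8 5 13 11 2 7)(6 15)| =10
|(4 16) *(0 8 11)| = 6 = |(0 8 11)(4 16)|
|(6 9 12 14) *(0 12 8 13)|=7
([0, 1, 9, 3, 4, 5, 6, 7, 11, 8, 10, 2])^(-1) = (2 11 8 9)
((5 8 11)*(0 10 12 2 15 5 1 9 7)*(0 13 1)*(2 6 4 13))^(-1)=((0 10 12 6 4 13 1 9 7 2 15 5 8 11))^(-1)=(0 11 8 5 15 2 7 9 1 13 4 6 12 10)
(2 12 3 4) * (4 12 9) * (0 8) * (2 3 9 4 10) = (0 8)(2 4 3 12 9 10) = [8, 1, 4, 12, 3, 5, 6, 7, 0, 10, 2, 11, 9]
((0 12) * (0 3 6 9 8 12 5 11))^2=(0 11 5)(3 9 12 6 8)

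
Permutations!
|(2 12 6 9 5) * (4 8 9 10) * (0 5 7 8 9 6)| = 12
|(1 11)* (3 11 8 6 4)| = 6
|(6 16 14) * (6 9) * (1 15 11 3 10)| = 20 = |(1 15 11 3 10)(6 16 14 9)|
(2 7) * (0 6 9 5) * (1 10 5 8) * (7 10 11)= [6, 11, 10, 3, 4, 0, 9, 2, 1, 8, 5, 7]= (0 6 9 8 1 11 7 2 10 5)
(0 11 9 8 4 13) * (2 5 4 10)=[11, 1, 5, 3, 13, 4, 6, 7, 10, 8, 2, 9, 12, 0]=(0 11 9 8 10 2 5 4 13)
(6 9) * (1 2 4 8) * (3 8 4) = (1 2 3 8)(6 9) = [0, 2, 3, 8, 4, 5, 9, 7, 1, 6]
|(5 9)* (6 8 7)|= 6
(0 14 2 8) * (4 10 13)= (0 14 2 8)(4 10 13)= [14, 1, 8, 3, 10, 5, 6, 7, 0, 9, 13, 11, 12, 4, 2]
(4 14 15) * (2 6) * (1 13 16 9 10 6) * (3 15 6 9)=(1 13 16 3 15 4 14 6 2)(9 10)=[0, 13, 1, 15, 14, 5, 2, 7, 8, 10, 9, 11, 12, 16, 6, 4, 3]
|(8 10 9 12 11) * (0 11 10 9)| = |(0 11 8 9 12 10)| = 6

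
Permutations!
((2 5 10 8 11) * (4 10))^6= ((2 5 4 10 8 11))^6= (11)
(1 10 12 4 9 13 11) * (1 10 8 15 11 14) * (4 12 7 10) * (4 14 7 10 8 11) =(1 11 14)(4 9 13 7 8 15) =[0, 11, 2, 3, 9, 5, 6, 8, 15, 13, 10, 14, 12, 7, 1, 4]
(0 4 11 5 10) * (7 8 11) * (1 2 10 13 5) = (0 4 7 8 11 1 2 10)(5 13) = [4, 2, 10, 3, 7, 13, 6, 8, 11, 9, 0, 1, 12, 5]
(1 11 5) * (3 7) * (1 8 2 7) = (1 11 5 8 2 7 3) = [0, 11, 7, 1, 4, 8, 6, 3, 2, 9, 10, 5]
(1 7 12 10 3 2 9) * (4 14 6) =(1 7 12 10 3 2 9)(4 14 6) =[0, 7, 9, 2, 14, 5, 4, 12, 8, 1, 3, 11, 10, 13, 6]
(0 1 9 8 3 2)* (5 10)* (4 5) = (0 1 9 8 3 2)(4 5 10) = [1, 9, 0, 2, 5, 10, 6, 7, 3, 8, 4]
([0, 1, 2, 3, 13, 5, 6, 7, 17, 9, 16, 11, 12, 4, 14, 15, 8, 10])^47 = (4 13)(8 16 10 17)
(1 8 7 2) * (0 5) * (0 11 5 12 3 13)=(0 12 3 13)(1 8 7 2)(5 11)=[12, 8, 1, 13, 4, 11, 6, 2, 7, 9, 10, 5, 3, 0]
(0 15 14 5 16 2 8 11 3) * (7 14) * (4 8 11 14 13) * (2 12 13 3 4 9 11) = (0 15 7 3)(4 8 14 5 16 12 13 9 11) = [15, 1, 2, 0, 8, 16, 6, 3, 14, 11, 10, 4, 13, 9, 5, 7, 12]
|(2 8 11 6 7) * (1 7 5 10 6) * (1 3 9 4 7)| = 21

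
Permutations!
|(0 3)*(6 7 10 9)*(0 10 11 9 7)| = 7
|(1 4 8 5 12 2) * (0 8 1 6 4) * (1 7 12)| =|(0 8 5 1)(2 6 4 7 12)| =20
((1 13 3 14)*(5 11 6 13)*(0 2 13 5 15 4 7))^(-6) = ((0 2 13 3 14 1 15 4 7)(5 11 6))^(-6) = (0 3 15)(1 7 13)(2 14 4)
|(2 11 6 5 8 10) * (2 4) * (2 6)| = |(2 11)(4 6 5 8 10)| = 10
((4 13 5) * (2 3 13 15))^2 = (2 13 4)(3 5 15)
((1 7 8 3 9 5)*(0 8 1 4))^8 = (0 3 5)(4 8 9)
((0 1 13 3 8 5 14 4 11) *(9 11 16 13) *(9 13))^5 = (0 5 11 8 9 3 16 13 4 1 14)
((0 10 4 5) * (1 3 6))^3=(0 5 4 10)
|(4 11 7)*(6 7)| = |(4 11 6 7)| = 4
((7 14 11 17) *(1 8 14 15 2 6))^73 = (1 8 14 11 17 7 15 2 6) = ((1 8 14 11 17 7 15 2 6))^73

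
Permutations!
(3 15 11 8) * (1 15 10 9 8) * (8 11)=(1 15 8 3 10 9 11)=[0, 15, 2, 10, 4, 5, 6, 7, 3, 11, 9, 1, 12, 13, 14, 8]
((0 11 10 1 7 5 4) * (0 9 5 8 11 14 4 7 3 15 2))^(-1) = ((0 14 4 9 5 7 8 11 10 1 3 15 2))^(-1) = (0 2 15 3 1 10 11 8 7 5 9 4 14)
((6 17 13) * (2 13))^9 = ((2 13 6 17))^9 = (2 13 6 17)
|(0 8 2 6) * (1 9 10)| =12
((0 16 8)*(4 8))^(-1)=(0 8 4 16)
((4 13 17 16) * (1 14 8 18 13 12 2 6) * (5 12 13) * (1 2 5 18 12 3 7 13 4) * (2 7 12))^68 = (18)(1 7 14 13 8 17 2 16 6)(3 5 12)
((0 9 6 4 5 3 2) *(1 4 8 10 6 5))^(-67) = (0 3 9 2 5)(1 4)(6 10 8)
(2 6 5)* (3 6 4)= (2 4 3 6 5)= [0, 1, 4, 6, 3, 2, 5]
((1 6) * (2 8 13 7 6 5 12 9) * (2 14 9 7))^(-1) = (1 6 7 12 5)(2 13 8)(9 14)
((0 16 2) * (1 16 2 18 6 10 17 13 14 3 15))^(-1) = ((0 2)(1 16 18 6 10 17 13 14 3 15))^(-1) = (0 2)(1 15 3 14 13 17 10 6 18 16)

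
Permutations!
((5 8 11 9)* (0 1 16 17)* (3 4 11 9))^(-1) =((0 1 16 17)(3 4 11)(5 8 9))^(-1) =(0 17 16 1)(3 11 4)(5 9 8)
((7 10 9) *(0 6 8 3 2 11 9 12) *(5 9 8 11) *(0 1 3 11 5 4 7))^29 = (0 6 5 9)(1 3 2 4 7 10 12)(8 11)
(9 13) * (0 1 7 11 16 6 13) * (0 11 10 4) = (0 1 7 10 4)(6 13 9 11 16) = [1, 7, 2, 3, 0, 5, 13, 10, 8, 11, 4, 16, 12, 9, 14, 15, 6]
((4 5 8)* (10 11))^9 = (10 11)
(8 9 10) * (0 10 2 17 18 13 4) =(0 10 8 9 2 17 18 13 4) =[10, 1, 17, 3, 0, 5, 6, 7, 9, 2, 8, 11, 12, 4, 14, 15, 16, 18, 13]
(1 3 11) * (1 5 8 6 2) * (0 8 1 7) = (0 8 6 2 7)(1 3 11 5) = [8, 3, 7, 11, 4, 1, 2, 0, 6, 9, 10, 5]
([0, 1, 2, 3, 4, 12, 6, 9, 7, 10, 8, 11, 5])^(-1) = [0, 1, 2, 3, 4, 12, 6, 8, 10, 7, 9, 11, 5]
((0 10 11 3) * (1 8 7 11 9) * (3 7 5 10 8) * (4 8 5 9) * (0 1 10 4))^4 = (11)(0 9 4)(5 10 8)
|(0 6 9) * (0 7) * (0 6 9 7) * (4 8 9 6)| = 6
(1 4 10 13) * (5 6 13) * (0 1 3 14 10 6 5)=(0 1 4 6 13 3 14 10)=[1, 4, 2, 14, 6, 5, 13, 7, 8, 9, 0, 11, 12, 3, 10]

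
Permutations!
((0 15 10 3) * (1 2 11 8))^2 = (0 10)(1 11)(2 8)(3 15)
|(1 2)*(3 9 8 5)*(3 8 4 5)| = 10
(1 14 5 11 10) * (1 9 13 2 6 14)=(2 6 14 5 11 10 9 13)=[0, 1, 6, 3, 4, 11, 14, 7, 8, 13, 9, 10, 12, 2, 5]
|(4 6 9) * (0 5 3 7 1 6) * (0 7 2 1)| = 9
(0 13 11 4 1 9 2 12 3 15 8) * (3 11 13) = [3, 9, 12, 15, 1, 5, 6, 7, 0, 2, 10, 4, 11, 13, 14, 8] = (0 3 15 8)(1 9 2 12 11 4)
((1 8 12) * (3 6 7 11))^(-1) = ((1 8 12)(3 6 7 11))^(-1) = (1 12 8)(3 11 7 6)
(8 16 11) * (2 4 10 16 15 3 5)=[0, 1, 4, 5, 10, 2, 6, 7, 15, 9, 16, 8, 12, 13, 14, 3, 11]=(2 4 10 16 11 8 15 3 5)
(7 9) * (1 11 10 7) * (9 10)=[0, 11, 2, 3, 4, 5, 6, 10, 8, 1, 7, 9]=(1 11 9)(7 10)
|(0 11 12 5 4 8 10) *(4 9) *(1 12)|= 9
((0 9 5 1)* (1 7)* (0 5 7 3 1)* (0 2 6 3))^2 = (0 7 6 1)(2 3 5 9)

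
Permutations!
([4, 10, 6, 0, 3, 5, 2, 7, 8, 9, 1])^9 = (1 10)(2 6)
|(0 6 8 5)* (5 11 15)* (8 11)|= |(0 6 11 15 5)|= 5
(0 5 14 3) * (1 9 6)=(0 5 14 3)(1 9 6)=[5, 9, 2, 0, 4, 14, 1, 7, 8, 6, 10, 11, 12, 13, 3]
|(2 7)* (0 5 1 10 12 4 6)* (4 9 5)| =|(0 4 6)(1 10 12 9 5)(2 7)| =30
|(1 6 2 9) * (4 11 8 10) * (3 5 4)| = 12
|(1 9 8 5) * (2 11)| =4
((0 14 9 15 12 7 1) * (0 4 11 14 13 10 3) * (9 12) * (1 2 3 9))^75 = (0 7 11 15 13 2 14 1 10 3 12 4 9) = ((0 13 10 9 15 1 4 11 14 12 7 2 3))^75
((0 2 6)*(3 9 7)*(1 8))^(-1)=((0 2 6)(1 8)(3 9 7))^(-1)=(0 6 2)(1 8)(3 7 9)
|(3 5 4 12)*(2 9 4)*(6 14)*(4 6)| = 8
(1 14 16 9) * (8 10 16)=(1 14 8 10 16 9)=[0, 14, 2, 3, 4, 5, 6, 7, 10, 1, 16, 11, 12, 13, 8, 15, 9]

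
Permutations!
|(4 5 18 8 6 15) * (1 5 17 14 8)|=|(1 5 18)(4 17 14 8 6 15)|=6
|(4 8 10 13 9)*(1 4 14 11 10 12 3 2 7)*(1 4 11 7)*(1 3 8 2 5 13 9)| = 22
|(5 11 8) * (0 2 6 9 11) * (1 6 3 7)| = |(0 2 3 7 1 6 9 11 8 5)| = 10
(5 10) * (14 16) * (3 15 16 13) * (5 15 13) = [0, 1, 2, 13, 4, 10, 6, 7, 8, 9, 15, 11, 12, 3, 5, 16, 14] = (3 13)(5 10 15 16 14)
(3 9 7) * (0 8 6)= [8, 1, 2, 9, 4, 5, 0, 3, 6, 7]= (0 8 6)(3 9 7)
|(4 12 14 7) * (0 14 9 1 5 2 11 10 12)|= |(0 14 7 4)(1 5 2 11 10 12 9)|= 28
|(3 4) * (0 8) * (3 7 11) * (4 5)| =10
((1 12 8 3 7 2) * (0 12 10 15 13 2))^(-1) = (0 7 3 8 12)(1 2 13 15 10) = ((0 12 8 3 7)(1 10 15 13 2))^(-1)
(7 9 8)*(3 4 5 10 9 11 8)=(3 4 5 10 9)(7 11 8)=[0, 1, 2, 4, 5, 10, 6, 11, 7, 3, 9, 8]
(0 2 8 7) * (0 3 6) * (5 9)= (0 2 8 7 3 6)(5 9)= [2, 1, 8, 6, 4, 9, 0, 3, 7, 5]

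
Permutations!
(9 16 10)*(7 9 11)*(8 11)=(7 9 16 10 8 11)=[0, 1, 2, 3, 4, 5, 6, 9, 11, 16, 8, 7, 12, 13, 14, 15, 10]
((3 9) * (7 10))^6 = (10)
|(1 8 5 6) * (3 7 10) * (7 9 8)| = 8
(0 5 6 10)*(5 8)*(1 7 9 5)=(0 8 1 7 9 5 6 10)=[8, 7, 2, 3, 4, 6, 10, 9, 1, 5, 0]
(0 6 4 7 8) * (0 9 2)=(0 6 4 7 8 9 2)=[6, 1, 0, 3, 7, 5, 4, 8, 9, 2]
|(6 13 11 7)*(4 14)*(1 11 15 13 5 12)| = |(1 11 7 6 5 12)(4 14)(13 15)| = 6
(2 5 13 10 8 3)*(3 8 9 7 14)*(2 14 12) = (2 5 13 10 9 7 12)(3 14) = [0, 1, 5, 14, 4, 13, 6, 12, 8, 7, 9, 11, 2, 10, 3]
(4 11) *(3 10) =[0, 1, 2, 10, 11, 5, 6, 7, 8, 9, 3, 4] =(3 10)(4 11)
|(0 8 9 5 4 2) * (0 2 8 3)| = 4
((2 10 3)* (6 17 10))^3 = (2 10 6 3 17)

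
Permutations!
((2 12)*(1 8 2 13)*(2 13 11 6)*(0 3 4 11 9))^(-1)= ((0 3 4 11 6 2 12 9)(1 8 13))^(-1)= (0 9 12 2 6 11 4 3)(1 13 8)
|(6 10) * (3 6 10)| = |(10)(3 6)| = 2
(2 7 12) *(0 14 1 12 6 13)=(0 14 1 12 2 7 6 13)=[14, 12, 7, 3, 4, 5, 13, 6, 8, 9, 10, 11, 2, 0, 1]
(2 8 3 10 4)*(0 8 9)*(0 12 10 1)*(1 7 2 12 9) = (0 8 3 7 2 1)(4 12 10) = [8, 0, 1, 7, 12, 5, 6, 2, 3, 9, 4, 11, 10]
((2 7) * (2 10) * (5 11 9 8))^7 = (2 7 10)(5 8 9 11)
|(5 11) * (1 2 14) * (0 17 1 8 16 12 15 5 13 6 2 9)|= 20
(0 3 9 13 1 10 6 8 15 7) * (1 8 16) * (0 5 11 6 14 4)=[3, 10, 2, 9, 0, 11, 16, 5, 15, 13, 14, 6, 12, 8, 4, 7, 1]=(0 3 9 13 8 15 7 5 11 6 16 1 10 14 4)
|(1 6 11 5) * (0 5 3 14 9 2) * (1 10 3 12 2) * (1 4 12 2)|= 12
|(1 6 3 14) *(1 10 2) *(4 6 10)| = 12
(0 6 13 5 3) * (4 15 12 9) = (0 6 13 5 3)(4 15 12 9) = [6, 1, 2, 0, 15, 3, 13, 7, 8, 4, 10, 11, 9, 5, 14, 12]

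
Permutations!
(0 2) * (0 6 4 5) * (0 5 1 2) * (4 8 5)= (1 2 6 8 5 4)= [0, 2, 6, 3, 1, 4, 8, 7, 5]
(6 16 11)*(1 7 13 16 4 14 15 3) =(1 7 13 16 11 6 4 14 15 3) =[0, 7, 2, 1, 14, 5, 4, 13, 8, 9, 10, 6, 12, 16, 15, 3, 11]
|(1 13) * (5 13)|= 3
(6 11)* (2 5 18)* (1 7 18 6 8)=(1 7 18 2 5 6 11 8)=[0, 7, 5, 3, 4, 6, 11, 18, 1, 9, 10, 8, 12, 13, 14, 15, 16, 17, 2]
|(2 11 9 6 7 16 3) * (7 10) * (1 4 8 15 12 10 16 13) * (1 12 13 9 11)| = 13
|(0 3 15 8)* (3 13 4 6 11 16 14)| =|(0 13 4 6 11 16 14 3 15 8)| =10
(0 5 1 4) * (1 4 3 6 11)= (0 5 4)(1 3 6 11)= [5, 3, 2, 6, 0, 4, 11, 7, 8, 9, 10, 1]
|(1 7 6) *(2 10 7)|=5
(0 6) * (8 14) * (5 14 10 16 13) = (0 6)(5 14 8 10 16 13) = [6, 1, 2, 3, 4, 14, 0, 7, 10, 9, 16, 11, 12, 5, 8, 15, 13]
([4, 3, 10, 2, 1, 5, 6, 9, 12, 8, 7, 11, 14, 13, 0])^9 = (0 12 9 10 3 4 14 8 7 2 1)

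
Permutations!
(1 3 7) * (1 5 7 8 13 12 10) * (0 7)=(0 7 5)(1 3 8 13 12 10)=[7, 3, 2, 8, 4, 0, 6, 5, 13, 9, 1, 11, 10, 12]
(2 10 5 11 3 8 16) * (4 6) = (2 10 5 11 3 8 16)(4 6) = [0, 1, 10, 8, 6, 11, 4, 7, 16, 9, 5, 3, 12, 13, 14, 15, 2]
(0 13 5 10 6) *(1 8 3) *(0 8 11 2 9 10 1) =(0 13 5 1 11 2 9 10 6 8 3) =[13, 11, 9, 0, 4, 1, 8, 7, 3, 10, 6, 2, 12, 5]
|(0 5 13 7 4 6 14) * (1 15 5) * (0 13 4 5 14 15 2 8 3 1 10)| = |(0 10)(1 2 8 3)(4 6 15 14 13 7 5)| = 28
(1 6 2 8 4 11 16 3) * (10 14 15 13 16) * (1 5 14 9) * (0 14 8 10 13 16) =(0 14 15 16 3 5 8 4 11 13)(1 6 2 10 9) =[14, 6, 10, 5, 11, 8, 2, 7, 4, 1, 9, 13, 12, 0, 15, 16, 3]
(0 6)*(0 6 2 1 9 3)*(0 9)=(0 2 1)(3 9)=[2, 0, 1, 9, 4, 5, 6, 7, 8, 3]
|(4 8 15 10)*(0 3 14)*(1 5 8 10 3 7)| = |(0 7 1 5 8 15 3 14)(4 10)| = 8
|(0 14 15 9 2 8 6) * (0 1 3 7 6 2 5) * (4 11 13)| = 60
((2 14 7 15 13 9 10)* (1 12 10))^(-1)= ((1 12 10 2 14 7 15 13 9))^(-1)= (1 9 13 15 7 14 2 10 12)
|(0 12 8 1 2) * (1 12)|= |(0 1 2)(8 12)|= 6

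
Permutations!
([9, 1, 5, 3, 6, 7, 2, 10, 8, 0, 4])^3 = [9, 1, 10, 3, 5, 4, 7, 6, 8, 0, 2]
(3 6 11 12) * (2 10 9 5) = [0, 1, 10, 6, 4, 2, 11, 7, 8, 5, 9, 12, 3] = (2 10 9 5)(3 6 11 12)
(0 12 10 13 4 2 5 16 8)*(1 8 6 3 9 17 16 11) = (0 12 10 13 4 2 5 11 1 8)(3 9 17 16 6) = [12, 8, 5, 9, 2, 11, 3, 7, 0, 17, 13, 1, 10, 4, 14, 15, 6, 16]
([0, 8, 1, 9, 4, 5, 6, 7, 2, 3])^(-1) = [0, 2, 8, 9, 4, 5, 6, 7, 1, 3]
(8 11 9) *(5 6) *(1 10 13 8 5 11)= (1 10 13 8)(5 6 11 9)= [0, 10, 2, 3, 4, 6, 11, 7, 1, 5, 13, 9, 12, 8]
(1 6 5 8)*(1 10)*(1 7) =[0, 6, 2, 3, 4, 8, 5, 1, 10, 9, 7] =(1 6 5 8 10 7)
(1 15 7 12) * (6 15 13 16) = [0, 13, 2, 3, 4, 5, 15, 12, 8, 9, 10, 11, 1, 16, 14, 7, 6] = (1 13 16 6 15 7 12)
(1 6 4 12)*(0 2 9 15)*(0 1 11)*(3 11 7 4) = (0 2 9 15 1 6 3 11)(4 12 7) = [2, 6, 9, 11, 12, 5, 3, 4, 8, 15, 10, 0, 7, 13, 14, 1]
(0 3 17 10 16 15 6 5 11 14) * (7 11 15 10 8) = (0 3 17 8 7 11 14)(5 15 6)(10 16) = [3, 1, 2, 17, 4, 15, 5, 11, 7, 9, 16, 14, 12, 13, 0, 6, 10, 8]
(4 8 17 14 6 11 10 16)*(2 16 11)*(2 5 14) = (2 16 4 8 17)(5 14 6)(10 11) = [0, 1, 16, 3, 8, 14, 5, 7, 17, 9, 11, 10, 12, 13, 6, 15, 4, 2]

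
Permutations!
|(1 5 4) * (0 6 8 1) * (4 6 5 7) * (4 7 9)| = 7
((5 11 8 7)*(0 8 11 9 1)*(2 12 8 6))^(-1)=((0 6 2 12 8 7 5 9 1))^(-1)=(0 1 9 5 7 8 12 2 6)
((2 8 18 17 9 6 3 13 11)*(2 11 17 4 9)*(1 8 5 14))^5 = ((1 8 18 4 9 6 3 13 17 2 5 14))^5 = (1 6 5 4 17 8 3 14 9 2 18 13)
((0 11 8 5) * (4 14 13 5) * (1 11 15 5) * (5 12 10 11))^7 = (0 14 10 5 4 12 1 8 15 13 11)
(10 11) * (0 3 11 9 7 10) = (0 3 11)(7 10 9) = [3, 1, 2, 11, 4, 5, 6, 10, 8, 7, 9, 0]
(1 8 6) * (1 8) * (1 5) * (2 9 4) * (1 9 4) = (1 5 9)(2 4)(6 8) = [0, 5, 4, 3, 2, 9, 8, 7, 6, 1]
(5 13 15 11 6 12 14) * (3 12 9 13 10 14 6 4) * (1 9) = (1 9 13 15 11 4 3 12 6)(5 10 14) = [0, 9, 2, 12, 3, 10, 1, 7, 8, 13, 14, 4, 6, 15, 5, 11]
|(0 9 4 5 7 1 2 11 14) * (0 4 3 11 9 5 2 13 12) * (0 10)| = |(0 5 7 1 13 12 10)(2 9 3 11 14 4)| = 42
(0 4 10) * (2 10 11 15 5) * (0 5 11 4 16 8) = (0 16 8)(2 10 5)(11 15) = [16, 1, 10, 3, 4, 2, 6, 7, 0, 9, 5, 15, 12, 13, 14, 11, 8]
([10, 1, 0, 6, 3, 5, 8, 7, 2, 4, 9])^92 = (0 3)(2 4)(6 10)(8 9)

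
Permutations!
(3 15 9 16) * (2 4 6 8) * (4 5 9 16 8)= [0, 1, 5, 15, 6, 9, 4, 7, 2, 8, 10, 11, 12, 13, 14, 16, 3]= (2 5 9 8)(3 15 16)(4 6)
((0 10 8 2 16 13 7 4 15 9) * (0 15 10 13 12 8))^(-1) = (0 10 4 7 13)(2 8 12 16)(9 15)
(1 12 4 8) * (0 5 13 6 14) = (0 5 13 6 14)(1 12 4 8) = [5, 12, 2, 3, 8, 13, 14, 7, 1, 9, 10, 11, 4, 6, 0]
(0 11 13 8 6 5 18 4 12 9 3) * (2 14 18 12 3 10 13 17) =(0 11 17 2 14 18 4 3)(5 12 9 10 13 8 6) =[11, 1, 14, 0, 3, 12, 5, 7, 6, 10, 13, 17, 9, 8, 18, 15, 16, 2, 4]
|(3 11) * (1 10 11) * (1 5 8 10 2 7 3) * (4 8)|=|(1 2 7 3 5 4 8 10 11)|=9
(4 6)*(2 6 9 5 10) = (2 6 4 9 5 10) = [0, 1, 6, 3, 9, 10, 4, 7, 8, 5, 2]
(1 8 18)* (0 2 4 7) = (0 2 4 7)(1 8 18) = [2, 8, 4, 3, 7, 5, 6, 0, 18, 9, 10, 11, 12, 13, 14, 15, 16, 17, 1]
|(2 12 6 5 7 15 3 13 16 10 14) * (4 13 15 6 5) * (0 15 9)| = |(0 15 3 9)(2 12 5 7 6 4 13 16 10 14)| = 20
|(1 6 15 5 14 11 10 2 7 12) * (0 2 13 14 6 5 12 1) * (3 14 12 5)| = 30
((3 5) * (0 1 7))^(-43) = ((0 1 7)(3 5))^(-43) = (0 7 1)(3 5)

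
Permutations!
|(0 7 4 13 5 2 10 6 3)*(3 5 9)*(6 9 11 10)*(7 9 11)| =|(0 9 3)(2 6 5)(4 13 7)(10 11)| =6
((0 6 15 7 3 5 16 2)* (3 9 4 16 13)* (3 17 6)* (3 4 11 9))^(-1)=((0 4 16 2)(3 5 13 17 6 15 7)(9 11))^(-1)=(0 2 16 4)(3 7 15 6 17 13 5)(9 11)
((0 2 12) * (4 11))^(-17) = (0 2 12)(4 11) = ((0 2 12)(4 11))^(-17)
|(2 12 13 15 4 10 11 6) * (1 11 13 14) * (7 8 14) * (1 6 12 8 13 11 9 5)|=84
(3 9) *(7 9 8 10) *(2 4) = (2 4)(3 8 10 7 9) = [0, 1, 4, 8, 2, 5, 6, 9, 10, 3, 7]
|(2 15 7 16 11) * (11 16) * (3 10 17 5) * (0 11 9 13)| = |(0 11 2 15 7 9 13)(3 10 17 5)| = 28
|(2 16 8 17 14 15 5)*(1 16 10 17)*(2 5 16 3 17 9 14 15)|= |(1 3 17 15 16 8)(2 10 9 14)|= 12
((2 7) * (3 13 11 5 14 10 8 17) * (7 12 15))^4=((2 12 15 7)(3 13 11 5 14 10 8 17))^4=(3 14)(5 17)(8 11)(10 13)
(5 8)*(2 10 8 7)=(2 10 8 5 7)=[0, 1, 10, 3, 4, 7, 6, 2, 5, 9, 8]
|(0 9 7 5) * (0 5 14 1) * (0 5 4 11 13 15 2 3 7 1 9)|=|(1 5 4 11 13 15 2 3 7 14 9)|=11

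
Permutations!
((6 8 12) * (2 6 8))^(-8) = ((2 6)(8 12))^(-8) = (12)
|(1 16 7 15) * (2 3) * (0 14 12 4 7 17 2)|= |(0 14 12 4 7 15 1 16 17 2 3)|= 11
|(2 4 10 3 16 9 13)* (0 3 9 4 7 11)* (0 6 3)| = |(2 7 11 6 3 16 4 10 9 13)| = 10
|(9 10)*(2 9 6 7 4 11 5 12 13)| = |(2 9 10 6 7 4 11 5 12 13)| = 10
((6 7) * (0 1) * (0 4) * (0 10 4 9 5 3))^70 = ((0 1 9 5 3)(4 10)(6 7))^70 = (10)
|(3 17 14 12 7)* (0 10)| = 10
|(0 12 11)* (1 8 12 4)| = |(0 4 1 8 12 11)| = 6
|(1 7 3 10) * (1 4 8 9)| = 7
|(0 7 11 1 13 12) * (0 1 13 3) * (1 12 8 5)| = 8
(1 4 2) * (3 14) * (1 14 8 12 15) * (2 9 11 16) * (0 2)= [2, 4, 14, 8, 9, 5, 6, 7, 12, 11, 10, 16, 15, 13, 3, 1, 0]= (0 2 14 3 8 12 15 1 4 9 11 16)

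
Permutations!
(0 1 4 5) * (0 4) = (0 1)(4 5) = [1, 0, 2, 3, 5, 4]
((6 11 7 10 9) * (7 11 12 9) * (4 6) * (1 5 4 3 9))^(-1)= (1 12 6 4 5)(3 9)(7 10)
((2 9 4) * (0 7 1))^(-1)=(0 1 7)(2 4 9)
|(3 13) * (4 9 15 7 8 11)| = 6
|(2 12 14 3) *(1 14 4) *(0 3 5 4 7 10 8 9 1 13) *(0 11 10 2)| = |(0 3)(1 14 5 4 13 11 10 8 9)(2 12 7)| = 18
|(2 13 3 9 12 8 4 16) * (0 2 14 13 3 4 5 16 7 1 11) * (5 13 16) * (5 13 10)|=26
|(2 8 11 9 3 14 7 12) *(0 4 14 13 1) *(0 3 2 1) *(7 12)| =28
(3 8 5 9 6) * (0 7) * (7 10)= [10, 1, 2, 8, 4, 9, 3, 0, 5, 6, 7]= (0 10 7)(3 8 5 9 6)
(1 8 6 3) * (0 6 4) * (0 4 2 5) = (0 6 3 1 8 2 5) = [6, 8, 5, 1, 4, 0, 3, 7, 2]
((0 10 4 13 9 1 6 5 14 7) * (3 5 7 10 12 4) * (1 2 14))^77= ((0 12 4 13 9 2 14 10 3 5 1 6 7))^77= (0 7 6 1 5 3 10 14 2 9 13 4 12)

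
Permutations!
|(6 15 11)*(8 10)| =6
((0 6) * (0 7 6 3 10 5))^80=((0 3 10 5)(6 7))^80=(10)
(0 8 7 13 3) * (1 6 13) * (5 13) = [8, 6, 2, 0, 4, 13, 5, 1, 7, 9, 10, 11, 12, 3] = (0 8 7 1 6 5 13 3)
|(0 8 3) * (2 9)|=|(0 8 3)(2 9)|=6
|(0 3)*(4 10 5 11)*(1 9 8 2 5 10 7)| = |(0 3)(1 9 8 2 5 11 4 7)| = 8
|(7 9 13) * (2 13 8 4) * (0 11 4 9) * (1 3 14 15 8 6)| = 42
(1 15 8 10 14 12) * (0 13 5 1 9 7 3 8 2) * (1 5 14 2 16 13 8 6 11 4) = (0 8 10 2)(1 15 16 13 14 12 9 7 3 6 11 4) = [8, 15, 0, 6, 1, 5, 11, 3, 10, 7, 2, 4, 9, 14, 12, 16, 13]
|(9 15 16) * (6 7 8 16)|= |(6 7 8 16 9 15)|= 6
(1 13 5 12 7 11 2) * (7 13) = [0, 7, 1, 3, 4, 12, 6, 11, 8, 9, 10, 2, 13, 5] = (1 7 11 2)(5 12 13)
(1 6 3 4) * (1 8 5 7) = [0, 6, 2, 4, 8, 7, 3, 1, 5] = (1 6 3 4 8 5 7)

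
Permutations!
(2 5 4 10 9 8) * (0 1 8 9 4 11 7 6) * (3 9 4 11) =(0 1 8 2 5 3 9 4 10 11 7 6) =[1, 8, 5, 9, 10, 3, 0, 6, 2, 4, 11, 7]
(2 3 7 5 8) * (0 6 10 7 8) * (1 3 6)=(0 1 3 8 2 6 10 7 5)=[1, 3, 6, 8, 4, 0, 10, 5, 2, 9, 7]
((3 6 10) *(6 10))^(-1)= ((3 10))^(-1)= (3 10)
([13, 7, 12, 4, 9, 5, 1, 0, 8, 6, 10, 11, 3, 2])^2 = [2, 0, 3, 9, 6, 5, 7, 13, 8, 1, 10, 11, 4, 12]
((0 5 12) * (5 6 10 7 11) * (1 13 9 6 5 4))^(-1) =(0 12 5)(1 4 11 7 10 6 9 13)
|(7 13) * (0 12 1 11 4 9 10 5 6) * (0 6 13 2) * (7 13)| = 10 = |(13)(0 12 1 11 4 9 10 5 7 2)|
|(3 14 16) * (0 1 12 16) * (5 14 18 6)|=|(0 1 12 16 3 18 6 5 14)|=9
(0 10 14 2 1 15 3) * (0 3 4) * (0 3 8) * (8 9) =(0 10 14 2 1 15 4 3 9 8) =[10, 15, 1, 9, 3, 5, 6, 7, 0, 8, 14, 11, 12, 13, 2, 4]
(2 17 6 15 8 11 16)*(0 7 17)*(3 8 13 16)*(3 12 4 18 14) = (0 7 17 6 15 13 16 2)(3 8 11 12 4 18 14) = [7, 1, 0, 8, 18, 5, 15, 17, 11, 9, 10, 12, 4, 16, 3, 13, 2, 6, 14]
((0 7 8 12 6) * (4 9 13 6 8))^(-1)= (0 6 13 9 4 7)(8 12)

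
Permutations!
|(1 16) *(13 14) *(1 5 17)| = |(1 16 5 17)(13 14)| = 4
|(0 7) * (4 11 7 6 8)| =6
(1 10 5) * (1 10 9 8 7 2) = (1 9 8 7 2)(5 10) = [0, 9, 1, 3, 4, 10, 6, 2, 7, 8, 5]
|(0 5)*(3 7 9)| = |(0 5)(3 7 9)| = 6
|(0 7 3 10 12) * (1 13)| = 10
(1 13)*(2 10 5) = [0, 13, 10, 3, 4, 2, 6, 7, 8, 9, 5, 11, 12, 1] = (1 13)(2 10 5)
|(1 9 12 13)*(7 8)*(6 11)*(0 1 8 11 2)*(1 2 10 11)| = |(0 2)(1 9 12 13 8 7)(6 10 11)| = 6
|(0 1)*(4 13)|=2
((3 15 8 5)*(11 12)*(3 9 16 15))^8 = ((5 9 16 15 8)(11 12))^8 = (5 15 9 8 16)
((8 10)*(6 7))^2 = ((6 7)(8 10))^2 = (10)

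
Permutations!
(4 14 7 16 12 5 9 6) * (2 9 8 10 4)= (2 9 6)(4 14 7 16 12 5 8 10)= [0, 1, 9, 3, 14, 8, 2, 16, 10, 6, 4, 11, 5, 13, 7, 15, 12]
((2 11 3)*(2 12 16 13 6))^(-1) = ((2 11 3 12 16 13 6))^(-1) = (2 6 13 16 12 3 11)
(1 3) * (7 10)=[0, 3, 2, 1, 4, 5, 6, 10, 8, 9, 7]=(1 3)(7 10)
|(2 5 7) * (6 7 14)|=5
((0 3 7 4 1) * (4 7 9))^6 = ((0 3 9 4 1))^6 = (0 3 9 4 1)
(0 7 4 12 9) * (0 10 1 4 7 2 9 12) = (12)(0 2 9 10 1 4) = [2, 4, 9, 3, 0, 5, 6, 7, 8, 10, 1, 11, 12]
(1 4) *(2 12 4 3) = [0, 3, 12, 2, 1, 5, 6, 7, 8, 9, 10, 11, 4] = (1 3 2 12 4)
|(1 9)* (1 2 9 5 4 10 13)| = 10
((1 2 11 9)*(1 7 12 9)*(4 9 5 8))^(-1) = (1 11 2)(4 8 5 12 7 9)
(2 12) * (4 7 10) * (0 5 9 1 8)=(0 5 9 1 8)(2 12)(4 7 10)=[5, 8, 12, 3, 7, 9, 6, 10, 0, 1, 4, 11, 2]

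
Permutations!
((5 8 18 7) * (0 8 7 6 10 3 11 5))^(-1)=((0 8 18 6 10 3 11 5 7))^(-1)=(0 7 5 11 3 10 6 18 8)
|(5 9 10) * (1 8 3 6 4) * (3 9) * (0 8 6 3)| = |(0 8 9 10 5)(1 6 4)| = 15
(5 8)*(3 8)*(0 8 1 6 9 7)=[8, 6, 2, 1, 4, 3, 9, 0, 5, 7]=(0 8 5 3 1 6 9 7)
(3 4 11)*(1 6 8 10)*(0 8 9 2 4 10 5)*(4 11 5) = (0 8 4 5)(1 6 9 2 11 3 10) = [8, 6, 11, 10, 5, 0, 9, 7, 4, 2, 1, 3]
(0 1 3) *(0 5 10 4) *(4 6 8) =[1, 3, 2, 5, 0, 10, 8, 7, 4, 9, 6] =(0 1 3 5 10 6 8 4)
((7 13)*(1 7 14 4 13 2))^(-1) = (1 2 7)(4 14 13) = ((1 7 2)(4 13 14))^(-1)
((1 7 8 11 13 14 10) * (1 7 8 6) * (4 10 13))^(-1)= (1 6 7 10 4 11 8)(13 14)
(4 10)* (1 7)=(1 7)(4 10)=[0, 7, 2, 3, 10, 5, 6, 1, 8, 9, 4]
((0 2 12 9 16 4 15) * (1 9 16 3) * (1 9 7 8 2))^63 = (16)(3 9)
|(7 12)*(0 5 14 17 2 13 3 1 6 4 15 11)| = 12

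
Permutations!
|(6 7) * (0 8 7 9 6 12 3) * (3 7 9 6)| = 4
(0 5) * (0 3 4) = (0 5 3 4) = [5, 1, 2, 4, 0, 3]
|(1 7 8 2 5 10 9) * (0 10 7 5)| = |(0 10 9 1 5 7 8 2)| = 8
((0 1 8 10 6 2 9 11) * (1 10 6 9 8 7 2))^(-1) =(0 11 9 10)(1 6 8 2 7)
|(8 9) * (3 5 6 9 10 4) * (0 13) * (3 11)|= |(0 13)(3 5 6 9 8 10 4 11)|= 8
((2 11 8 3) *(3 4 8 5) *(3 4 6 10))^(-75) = ((2 11 5 4 8 6 10 3))^(-75) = (2 6 5 3 8 11 10 4)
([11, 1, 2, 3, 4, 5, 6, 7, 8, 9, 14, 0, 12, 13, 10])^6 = [0, 1, 2, 3, 4, 5, 6, 7, 8, 9, 10, 11, 12, 13, 14]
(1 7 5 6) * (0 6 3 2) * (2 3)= (0 6 1 7 5 2)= [6, 7, 0, 3, 4, 2, 1, 5]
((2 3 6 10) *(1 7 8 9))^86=((1 7 8 9)(2 3 6 10))^86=(1 8)(2 6)(3 10)(7 9)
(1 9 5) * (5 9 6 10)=(1 6 10 5)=[0, 6, 2, 3, 4, 1, 10, 7, 8, 9, 5]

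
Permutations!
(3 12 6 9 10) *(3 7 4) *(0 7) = (0 7 4 3 12 6 9 10) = [7, 1, 2, 12, 3, 5, 9, 4, 8, 10, 0, 11, 6]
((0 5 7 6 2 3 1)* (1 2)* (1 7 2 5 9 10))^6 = ((0 9 10 1)(2 3 5)(6 7))^6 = (0 10)(1 9)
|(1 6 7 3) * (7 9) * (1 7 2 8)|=10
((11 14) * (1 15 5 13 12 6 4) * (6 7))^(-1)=(1 4 6 7 12 13 5 15)(11 14)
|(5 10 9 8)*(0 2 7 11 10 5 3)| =8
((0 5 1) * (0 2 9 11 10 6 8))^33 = ((0 5 1 2 9 11 10 6 8))^33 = (0 10 2)(1 8 11)(5 6 9)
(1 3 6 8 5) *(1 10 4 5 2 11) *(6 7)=(1 3 7 6 8 2 11)(4 5 10)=[0, 3, 11, 7, 5, 10, 8, 6, 2, 9, 4, 1]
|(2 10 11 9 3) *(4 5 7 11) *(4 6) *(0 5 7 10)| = |(0 5 10 6 4 7 11 9 3 2)| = 10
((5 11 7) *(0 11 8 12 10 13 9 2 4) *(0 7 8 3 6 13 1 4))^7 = (0 7)(1 9)(2 4)(3 8)(5 11)(6 12)(10 13)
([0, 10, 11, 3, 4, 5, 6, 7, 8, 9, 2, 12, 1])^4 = [0, 12, 10, 3, 4, 5, 6, 7, 8, 9, 1, 2, 11]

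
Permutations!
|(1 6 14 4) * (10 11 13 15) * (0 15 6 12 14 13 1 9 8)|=10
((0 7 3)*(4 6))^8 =(0 3 7)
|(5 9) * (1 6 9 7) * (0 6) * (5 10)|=|(0 6 9 10 5 7 1)|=7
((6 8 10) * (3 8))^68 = ((3 8 10 6))^68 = (10)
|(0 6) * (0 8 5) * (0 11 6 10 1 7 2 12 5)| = |(0 10 1 7 2 12 5 11 6 8)| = 10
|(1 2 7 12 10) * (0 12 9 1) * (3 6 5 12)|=|(0 3 6 5 12 10)(1 2 7 9)|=12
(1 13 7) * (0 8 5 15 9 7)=[8, 13, 2, 3, 4, 15, 6, 1, 5, 7, 10, 11, 12, 0, 14, 9]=(0 8 5 15 9 7 1 13)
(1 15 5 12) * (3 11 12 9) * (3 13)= (1 15 5 9 13 3 11 12)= [0, 15, 2, 11, 4, 9, 6, 7, 8, 13, 10, 12, 1, 3, 14, 5]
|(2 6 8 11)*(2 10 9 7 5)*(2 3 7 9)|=15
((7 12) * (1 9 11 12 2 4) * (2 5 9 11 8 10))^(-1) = (1 4 2 10 8 9 5 7 12 11)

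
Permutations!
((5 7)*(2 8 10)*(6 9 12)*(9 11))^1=(2 8 10)(5 7)(6 11 9 12)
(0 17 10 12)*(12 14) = (0 17 10 14 12) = [17, 1, 2, 3, 4, 5, 6, 7, 8, 9, 14, 11, 0, 13, 12, 15, 16, 10]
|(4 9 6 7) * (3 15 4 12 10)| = 8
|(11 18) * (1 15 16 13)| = 4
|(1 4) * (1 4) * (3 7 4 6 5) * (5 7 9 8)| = 12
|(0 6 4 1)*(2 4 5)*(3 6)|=7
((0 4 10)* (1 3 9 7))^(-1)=((0 4 10)(1 3 9 7))^(-1)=(0 10 4)(1 7 9 3)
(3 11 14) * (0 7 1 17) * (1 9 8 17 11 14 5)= (0 7 9 8 17)(1 11 5)(3 14)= [7, 11, 2, 14, 4, 1, 6, 9, 17, 8, 10, 5, 12, 13, 3, 15, 16, 0]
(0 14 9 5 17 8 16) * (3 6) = [14, 1, 2, 6, 4, 17, 3, 7, 16, 5, 10, 11, 12, 13, 9, 15, 0, 8] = (0 14 9 5 17 8 16)(3 6)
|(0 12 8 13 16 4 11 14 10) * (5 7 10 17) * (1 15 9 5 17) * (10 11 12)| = 70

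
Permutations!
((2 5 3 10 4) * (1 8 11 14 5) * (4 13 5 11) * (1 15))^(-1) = (1 15 2 4 8)(3 5 13 10)(11 14)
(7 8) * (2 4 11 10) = [0, 1, 4, 3, 11, 5, 6, 8, 7, 9, 2, 10] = (2 4 11 10)(7 8)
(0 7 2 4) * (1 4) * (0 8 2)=(0 7)(1 4 8 2)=[7, 4, 1, 3, 8, 5, 6, 0, 2]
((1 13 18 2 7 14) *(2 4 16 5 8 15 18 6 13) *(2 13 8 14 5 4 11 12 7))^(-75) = ((1 13 6 8 15 18 11 12 7 5 14)(4 16))^(-75) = (1 6 15 11 7 14 13 8 18 12 5)(4 16)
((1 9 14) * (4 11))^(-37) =(1 14 9)(4 11)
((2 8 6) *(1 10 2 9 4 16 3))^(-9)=((1 10 2 8 6 9 4 16 3))^(-9)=(16)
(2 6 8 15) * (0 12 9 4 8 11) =[12, 1, 6, 3, 8, 5, 11, 7, 15, 4, 10, 0, 9, 13, 14, 2] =(0 12 9 4 8 15 2 6 11)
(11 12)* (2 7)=(2 7)(11 12)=[0, 1, 7, 3, 4, 5, 6, 2, 8, 9, 10, 12, 11]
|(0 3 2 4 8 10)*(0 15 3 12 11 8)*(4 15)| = 6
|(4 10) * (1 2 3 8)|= |(1 2 3 8)(4 10)|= 4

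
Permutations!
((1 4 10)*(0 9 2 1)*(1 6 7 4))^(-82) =(0 2 7 10 9 6 4)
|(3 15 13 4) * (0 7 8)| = |(0 7 8)(3 15 13 4)| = 12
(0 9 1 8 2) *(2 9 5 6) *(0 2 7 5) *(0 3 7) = [3, 8, 2, 7, 4, 6, 0, 5, 9, 1] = (0 3 7 5 6)(1 8 9)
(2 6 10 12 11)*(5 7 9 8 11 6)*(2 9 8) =(2 5 7 8 11 9)(6 10 12) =[0, 1, 5, 3, 4, 7, 10, 8, 11, 2, 12, 9, 6]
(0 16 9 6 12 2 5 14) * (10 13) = (0 16 9 6 12 2 5 14)(10 13) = [16, 1, 5, 3, 4, 14, 12, 7, 8, 6, 13, 11, 2, 10, 0, 15, 9]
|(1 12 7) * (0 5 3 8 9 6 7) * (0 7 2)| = |(0 5 3 8 9 6 2)(1 12 7)| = 21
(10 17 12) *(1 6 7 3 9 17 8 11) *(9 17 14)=(1 6 7 3 17 12 10 8 11)(9 14)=[0, 6, 2, 17, 4, 5, 7, 3, 11, 14, 8, 1, 10, 13, 9, 15, 16, 12]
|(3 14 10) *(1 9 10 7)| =6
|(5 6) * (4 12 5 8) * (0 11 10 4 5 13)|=|(0 11 10 4 12 13)(5 6 8)|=6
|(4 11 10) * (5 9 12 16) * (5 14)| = |(4 11 10)(5 9 12 16 14)| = 15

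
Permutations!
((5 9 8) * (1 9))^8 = (9)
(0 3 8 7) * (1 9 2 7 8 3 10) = (0 10 1 9 2 7) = [10, 9, 7, 3, 4, 5, 6, 0, 8, 2, 1]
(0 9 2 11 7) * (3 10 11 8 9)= (0 3 10 11 7)(2 8 9)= [3, 1, 8, 10, 4, 5, 6, 0, 9, 2, 11, 7]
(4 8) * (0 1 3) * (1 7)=(0 7 1 3)(4 8)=[7, 3, 2, 0, 8, 5, 6, 1, 4]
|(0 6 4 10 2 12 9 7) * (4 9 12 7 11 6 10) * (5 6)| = |(12)(0 10 2 7)(5 6 9 11)| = 4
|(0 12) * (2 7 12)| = |(0 2 7 12)| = 4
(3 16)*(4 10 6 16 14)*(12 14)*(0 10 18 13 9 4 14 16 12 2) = [10, 1, 0, 2, 18, 5, 12, 7, 8, 4, 6, 11, 16, 9, 14, 15, 3, 17, 13] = (0 10 6 12 16 3 2)(4 18 13 9)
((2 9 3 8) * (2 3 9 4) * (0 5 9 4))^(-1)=(0 2 4 9 5)(3 8)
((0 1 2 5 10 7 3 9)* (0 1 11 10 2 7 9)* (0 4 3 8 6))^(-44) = (0 1)(6 9)(7 11)(8 10)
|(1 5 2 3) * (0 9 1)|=6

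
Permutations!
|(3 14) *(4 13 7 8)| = |(3 14)(4 13 7 8)| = 4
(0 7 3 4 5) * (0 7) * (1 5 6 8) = [0, 5, 2, 4, 6, 7, 8, 3, 1] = (1 5 7 3 4 6 8)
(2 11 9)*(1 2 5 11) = (1 2)(5 11 9) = [0, 2, 1, 3, 4, 11, 6, 7, 8, 5, 10, 9]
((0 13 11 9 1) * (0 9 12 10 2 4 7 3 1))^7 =(0 7 12 9 4 11 1 2 13 3 10)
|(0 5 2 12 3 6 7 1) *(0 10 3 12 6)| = 8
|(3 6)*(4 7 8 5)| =|(3 6)(4 7 8 5)| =4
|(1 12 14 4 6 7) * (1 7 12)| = |(4 6 12 14)| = 4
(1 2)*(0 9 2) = [9, 0, 1, 3, 4, 5, 6, 7, 8, 2] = (0 9 2 1)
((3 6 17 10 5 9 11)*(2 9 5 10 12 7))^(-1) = (2 7 12 17 6 3 11 9) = ((2 9 11 3 6 17 12 7))^(-1)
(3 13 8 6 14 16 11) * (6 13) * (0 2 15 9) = (0 2 15 9)(3 6 14 16 11)(8 13) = [2, 1, 15, 6, 4, 5, 14, 7, 13, 0, 10, 3, 12, 8, 16, 9, 11]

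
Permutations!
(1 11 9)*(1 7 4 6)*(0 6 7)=(0 6 1 11 9)(4 7)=[6, 11, 2, 3, 7, 5, 1, 4, 8, 0, 10, 9]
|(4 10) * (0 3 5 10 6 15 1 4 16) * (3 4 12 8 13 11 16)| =30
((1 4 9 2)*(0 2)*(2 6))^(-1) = ((0 6 2 1 4 9))^(-1) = (0 9 4 1 2 6)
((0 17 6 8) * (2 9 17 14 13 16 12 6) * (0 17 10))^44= (17)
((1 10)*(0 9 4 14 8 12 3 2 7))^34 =((0 9 4 14 8 12 3 2 7)(1 10))^34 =(0 2 12 14 9 7 3 8 4)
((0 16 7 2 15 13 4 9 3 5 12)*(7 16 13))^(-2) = (16)(0 5 9 13 12 3 4)(2 15 7)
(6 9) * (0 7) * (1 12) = (0 7)(1 12)(6 9) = [7, 12, 2, 3, 4, 5, 9, 0, 8, 6, 10, 11, 1]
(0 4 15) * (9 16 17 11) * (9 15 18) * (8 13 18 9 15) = [4, 1, 2, 3, 9, 5, 6, 7, 13, 16, 10, 8, 12, 18, 14, 0, 17, 11, 15] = (0 4 9 16 17 11 8 13 18 15)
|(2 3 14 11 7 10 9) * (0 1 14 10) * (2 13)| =|(0 1 14 11 7)(2 3 10 9 13)| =5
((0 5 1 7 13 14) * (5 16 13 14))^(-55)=(0 16 13 5 1 7 14)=((0 16 13 5 1 7 14))^(-55)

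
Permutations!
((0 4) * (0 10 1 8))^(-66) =((0 4 10 1 8))^(-66) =(0 8 1 10 4)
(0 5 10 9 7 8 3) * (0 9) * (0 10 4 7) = (10)(0 5 4 7 8 3 9) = [5, 1, 2, 9, 7, 4, 6, 8, 3, 0, 10]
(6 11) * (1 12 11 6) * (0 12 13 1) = (0 12 11)(1 13) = [12, 13, 2, 3, 4, 5, 6, 7, 8, 9, 10, 0, 11, 1]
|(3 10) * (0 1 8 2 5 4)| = |(0 1 8 2 5 4)(3 10)| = 6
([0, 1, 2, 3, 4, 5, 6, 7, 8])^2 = [0, 1, 2, 3, 4, 5, 6, 7, 8]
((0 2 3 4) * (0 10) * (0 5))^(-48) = (10)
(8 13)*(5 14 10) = [0, 1, 2, 3, 4, 14, 6, 7, 13, 9, 5, 11, 12, 8, 10] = (5 14 10)(8 13)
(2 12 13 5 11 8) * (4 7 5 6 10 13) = [0, 1, 12, 3, 7, 11, 10, 5, 2, 9, 13, 8, 4, 6] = (2 12 4 7 5 11 8)(6 10 13)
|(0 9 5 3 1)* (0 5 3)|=5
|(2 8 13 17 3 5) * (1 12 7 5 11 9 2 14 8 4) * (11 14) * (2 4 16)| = |(1 12 7 5 11 9 4)(2 16)(3 14 8 13 17)| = 70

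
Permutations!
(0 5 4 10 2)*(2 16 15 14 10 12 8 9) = (0 5 4 12 8 9 2)(10 16 15 14) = [5, 1, 0, 3, 12, 4, 6, 7, 9, 2, 16, 11, 8, 13, 10, 14, 15]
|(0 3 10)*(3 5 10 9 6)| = 3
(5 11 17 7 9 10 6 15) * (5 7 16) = (5 11 17 16)(6 15 7 9 10) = [0, 1, 2, 3, 4, 11, 15, 9, 8, 10, 6, 17, 12, 13, 14, 7, 5, 16]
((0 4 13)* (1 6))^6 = ((0 4 13)(1 6))^6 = (13)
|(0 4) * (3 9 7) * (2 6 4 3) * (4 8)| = 8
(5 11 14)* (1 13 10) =(1 13 10)(5 11 14) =[0, 13, 2, 3, 4, 11, 6, 7, 8, 9, 1, 14, 12, 10, 5]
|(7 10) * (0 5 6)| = |(0 5 6)(7 10)| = 6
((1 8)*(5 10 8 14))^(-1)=((1 14 5 10 8))^(-1)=(1 8 10 5 14)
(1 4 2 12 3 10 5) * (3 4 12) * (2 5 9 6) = (1 12 4 5)(2 3 10 9 6) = [0, 12, 3, 10, 5, 1, 2, 7, 8, 6, 9, 11, 4]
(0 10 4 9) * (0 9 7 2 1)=[10, 0, 1, 3, 7, 5, 6, 2, 8, 9, 4]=(0 10 4 7 2 1)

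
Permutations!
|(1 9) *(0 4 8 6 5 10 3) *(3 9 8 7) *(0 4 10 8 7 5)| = 10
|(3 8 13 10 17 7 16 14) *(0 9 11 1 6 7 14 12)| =|(0 9 11 1 6 7 16 12)(3 8 13 10 17 14)| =24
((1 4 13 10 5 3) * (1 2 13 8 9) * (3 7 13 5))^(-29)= ((1 4 8 9)(2 5 7 13 10 3))^(-29)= (1 9 8 4)(2 5 7 13 10 3)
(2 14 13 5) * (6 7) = (2 14 13 5)(6 7) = [0, 1, 14, 3, 4, 2, 7, 6, 8, 9, 10, 11, 12, 5, 13]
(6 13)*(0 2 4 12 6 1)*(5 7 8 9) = (0 2 4 12 6 13 1)(5 7 8 9) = [2, 0, 4, 3, 12, 7, 13, 8, 9, 5, 10, 11, 6, 1]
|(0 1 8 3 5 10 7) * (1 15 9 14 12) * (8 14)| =|(0 15 9 8 3 5 10 7)(1 14 12)| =24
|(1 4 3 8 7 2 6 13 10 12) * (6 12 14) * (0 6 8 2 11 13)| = 30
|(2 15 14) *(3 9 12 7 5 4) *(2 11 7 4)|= 12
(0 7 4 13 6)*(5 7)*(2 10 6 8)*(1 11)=(0 5 7 4 13 8 2 10 6)(1 11)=[5, 11, 10, 3, 13, 7, 0, 4, 2, 9, 6, 1, 12, 8]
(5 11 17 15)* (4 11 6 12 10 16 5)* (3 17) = (3 17 15 4 11)(5 6 12 10 16) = [0, 1, 2, 17, 11, 6, 12, 7, 8, 9, 16, 3, 10, 13, 14, 4, 5, 15]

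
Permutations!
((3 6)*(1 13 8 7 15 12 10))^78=(1 13 8 7 15 12 10)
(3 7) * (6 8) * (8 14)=(3 7)(6 14 8)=[0, 1, 2, 7, 4, 5, 14, 3, 6, 9, 10, 11, 12, 13, 8]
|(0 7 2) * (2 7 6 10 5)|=5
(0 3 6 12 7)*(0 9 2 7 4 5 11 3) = (2 7 9)(3 6 12 4 5 11) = [0, 1, 7, 6, 5, 11, 12, 9, 8, 2, 10, 3, 4]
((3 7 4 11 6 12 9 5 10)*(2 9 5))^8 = ((2 9)(3 7 4 11 6 12 5 10))^8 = (12)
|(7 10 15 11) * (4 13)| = 4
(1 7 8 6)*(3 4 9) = [0, 7, 2, 4, 9, 5, 1, 8, 6, 3] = (1 7 8 6)(3 4 9)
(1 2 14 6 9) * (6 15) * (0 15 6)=[15, 2, 14, 3, 4, 5, 9, 7, 8, 1, 10, 11, 12, 13, 6, 0]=(0 15)(1 2 14 6 9)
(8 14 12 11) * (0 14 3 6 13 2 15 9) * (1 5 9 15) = (15)(0 14 12 11 8 3 6 13 2 1 5 9) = [14, 5, 1, 6, 4, 9, 13, 7, 3, 0, 10, 8, 11, 2, 12, 15]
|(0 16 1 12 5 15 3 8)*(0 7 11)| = 10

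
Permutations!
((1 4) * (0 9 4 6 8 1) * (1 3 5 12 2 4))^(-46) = (0 8 2 1 5)(3 4 6 12 9)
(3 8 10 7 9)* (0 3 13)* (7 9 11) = [3, 1, 2, 8, 4, 5, 6, 11, 10, 13, 9, 7, 12, 0] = (0 3 8 10 9 13)(7 11)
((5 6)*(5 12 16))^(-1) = (5 16 12 6)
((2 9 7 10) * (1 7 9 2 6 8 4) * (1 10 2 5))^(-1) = ((1 7 2 5)(4 10 6 8))^(-1) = (1 5 2 7)(4 8 6 10)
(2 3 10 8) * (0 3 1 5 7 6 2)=(0 3 10 8)(1 5 7 6 2)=[3, 5, 1, 10, 4, 7, 2, 6, 0, 9, 8]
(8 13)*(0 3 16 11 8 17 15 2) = (0 3 16 11 8 13 17 15 2) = [3, 1, 0, 16, 4, 5, 6, 7, 13, 9, 10, 8, 12, 17, 14, 2, 11, 15]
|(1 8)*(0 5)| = |(0 5)(1 8)| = 2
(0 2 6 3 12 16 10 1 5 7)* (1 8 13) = (0 2 6 3 12 16 10 8 13 1 5 7) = [2, 5, 6, 12, 4, 7, 3, 0, 13, 9, 8, 11, 16, 1, 14, 15, 10]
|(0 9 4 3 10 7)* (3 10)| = 5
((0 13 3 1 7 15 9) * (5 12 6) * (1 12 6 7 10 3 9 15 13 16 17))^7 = ((0 16 17 1 10 3 12 7 13 9)(5 6))^7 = (0 7 10 16 13 3 17 9 12 1)(5 6)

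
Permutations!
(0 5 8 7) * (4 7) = (0 5 8 4 7) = [5, 1, 2, 3, 7, 8, 6, 0, 4]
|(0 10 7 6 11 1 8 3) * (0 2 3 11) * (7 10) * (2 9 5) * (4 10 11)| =60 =|(0 7 6)(1 8 4 10 11)(2 3 9 5)|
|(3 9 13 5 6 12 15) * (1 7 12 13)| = 6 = |(1 7 12 15 3 9)(5 6 13)|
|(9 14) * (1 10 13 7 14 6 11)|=|(1 10 13 7 14 9 6 11)|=8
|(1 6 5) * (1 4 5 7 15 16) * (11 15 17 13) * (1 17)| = 30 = |(1 6 7)(4 5)(11 15 16 17 13)|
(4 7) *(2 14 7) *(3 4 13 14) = (2 3 4)(7 13 14) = [0, 1, 3, 4, 2, 5, 6, 13, 8, 9, 10, 11, 12, 14, 7]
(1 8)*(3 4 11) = [0, 8, 2, 4, 11, 5, 6, 7, 1, 9, 10, 3] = (1 8)(3 4 11)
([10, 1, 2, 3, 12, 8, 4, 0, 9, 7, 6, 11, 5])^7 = (0 9 5 4 10 7 8 12 6)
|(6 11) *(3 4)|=2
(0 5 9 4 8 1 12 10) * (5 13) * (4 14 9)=[13, 12, 2, 3, 8, 4, 6, 7, 1, 14, 0, 11, 10, 5, 9]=(0 13 5 4 8 1 12 10)(9 14)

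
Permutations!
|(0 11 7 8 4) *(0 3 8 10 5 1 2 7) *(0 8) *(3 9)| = 30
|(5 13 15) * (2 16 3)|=3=|(2 16 3)(5 13 15)|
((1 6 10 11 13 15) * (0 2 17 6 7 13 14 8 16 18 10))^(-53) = (0 6 17 2)(1 15 13 7)(8 16 18 10 11 14)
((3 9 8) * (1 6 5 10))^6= ((1 6 5 10)(3 9 8))^6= (1 5)(6 10)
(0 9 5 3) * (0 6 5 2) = (0 9 2)(3 6 5) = [9, 1, 0, 6, 4, 3, 5, 7, 8, 2]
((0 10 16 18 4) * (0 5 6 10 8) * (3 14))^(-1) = ((0 8)(3 14)(4 5 6 10 16 18))^(-1) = (0 8)(3 14)(4 18 16 10 6 5)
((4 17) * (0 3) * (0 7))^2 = ((0 3 7)(4 17))^2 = (17)(0 7 3)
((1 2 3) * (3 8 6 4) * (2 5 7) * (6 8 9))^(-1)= ((1 5 7 2 9 6 4 3))^(-1)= (1 3 4 6 9 2 7 5)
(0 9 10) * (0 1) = [9, 0, 2, 3, 4, 5, 6, 7, 8, 10, 1] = (0 9 10 1)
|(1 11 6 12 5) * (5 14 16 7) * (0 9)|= 8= |(0 9)(1 11 6 12 14 16 7 5)|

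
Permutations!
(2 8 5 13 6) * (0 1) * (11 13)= [1, 0, 8, 3, 4, 11, 2, 7, 5, 9, 10, 13, 12, 6]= (0 1)(2 8 5 11 13 6)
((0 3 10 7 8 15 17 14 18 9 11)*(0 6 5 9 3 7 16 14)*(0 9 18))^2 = (0 8 17 11 5 3 16)(6 18 10 14 7 15 9)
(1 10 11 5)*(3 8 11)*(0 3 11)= [3, 10, 2, 8, 4, 1, 6, 7, 0, 9, 11, 5]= (0 3 8)(1 10 11 5)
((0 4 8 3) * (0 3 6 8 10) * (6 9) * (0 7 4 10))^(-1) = (0 4 7 10)(6 9 8)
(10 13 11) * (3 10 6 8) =(3 10 13 11 6 8) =[0, 1, 2, 10, 4, 5, 8, 7, 3, 9, 13, 6, 12, 11]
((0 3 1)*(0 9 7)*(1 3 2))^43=(0 9 2 7 1)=((0 2 1 9 7))^43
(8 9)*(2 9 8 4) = [0, 1, 9, 3, 2, 5, 6, 7, 8, 4] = (2 9 4)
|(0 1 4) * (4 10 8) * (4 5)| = 6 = |(0 1 10 8 5 4)|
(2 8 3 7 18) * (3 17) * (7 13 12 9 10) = (2 8 17 3 13 12 9 10 7 18) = [0, 1, 8, 13, 4, 5, 6, 18, 17, 10, 7, 11, 9, 12, 14, 15, 16, 3, 2]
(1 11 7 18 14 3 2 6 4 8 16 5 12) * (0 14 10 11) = (0 14 3 2 6 4 8 16 5 12 1)(7 18 10 11) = [14, 0, 6, 2, 8, 12, 4, 18, 16, 9, 11, 7, 1, 13, 3, 15, 5, 17, 10]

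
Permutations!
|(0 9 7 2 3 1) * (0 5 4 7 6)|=6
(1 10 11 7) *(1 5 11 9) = (1 10 9)(5 11 7) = [0, 10, 2, 3, 4, 11, 6, 5, 8, 1, 9, 7]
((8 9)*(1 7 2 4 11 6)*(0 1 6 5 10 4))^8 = (11)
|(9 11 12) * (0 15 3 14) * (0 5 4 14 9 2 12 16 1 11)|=|(0 15 3 9)(1 11 16)(2 12)(4 14 5)|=12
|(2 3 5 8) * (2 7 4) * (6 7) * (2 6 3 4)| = |(2 4 6 7)(3 5 8)| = 12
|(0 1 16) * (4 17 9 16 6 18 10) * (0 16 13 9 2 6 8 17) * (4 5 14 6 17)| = |(0 1 8 4)(2 17)(5 14 6 18 10)(9 13)| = 20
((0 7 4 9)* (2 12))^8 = ((0 7 4 9)(2 12))^8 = (12)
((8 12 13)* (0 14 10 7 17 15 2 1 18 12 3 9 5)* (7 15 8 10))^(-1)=((0 14 7 17 8 3 9 5)(1 18 12 13 10 15 2))^(-1)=(0 5 9 3 8 17 7 14)(1 2 15 10 13 12 18)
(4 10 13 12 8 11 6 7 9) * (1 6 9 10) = (1 6 7 10 13 12 8 11 9 4) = [0, 6, 2, 3, 1, 5, 7, 10, 11, 4, 13, 9, 8, 12]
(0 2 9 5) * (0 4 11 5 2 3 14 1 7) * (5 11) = (0 3 14 1 7)(2 9)(4 5) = [3, 7, 9, 14, 5, 4, 6, 0, 8, 2, 10, 11, 12, 13, 1]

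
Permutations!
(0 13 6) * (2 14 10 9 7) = (0 13 6)(2 14 10 9 7) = [13, 1, 14, 3, 4, 5, 0, 2, 8, 7, 9, 11, 12, 6, 10]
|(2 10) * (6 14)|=2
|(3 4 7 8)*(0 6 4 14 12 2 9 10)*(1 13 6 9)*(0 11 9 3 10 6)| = |(0 3 14 12 2 1 13)(4 7 8 10 11 9 6)| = 7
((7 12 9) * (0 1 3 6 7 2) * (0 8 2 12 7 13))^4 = (0 13 6 3 1)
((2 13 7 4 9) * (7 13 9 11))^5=(13)(2 9)(4 7 11)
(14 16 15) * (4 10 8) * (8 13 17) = [0, 1, 2, 3, 10, 5, 6, 7, 4, 9, 13, 11, 12, 17, 16, 14, 15, 8] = (4 10 13 17 8)(14 16 15)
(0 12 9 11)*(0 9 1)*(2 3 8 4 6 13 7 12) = [2, 0, 3, 8, 6, 5, 13, 12, 4, 11, 10, 9, 1, 7] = (0 2 3 8 4 6 13 7 12 1)(9 11)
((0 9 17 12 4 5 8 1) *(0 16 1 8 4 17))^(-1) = (0 9)(1 16)(4 5)(12 17)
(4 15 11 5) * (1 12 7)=(1 12 7)(4 15 11 5)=[0, 12, 2, 3, 15, 4, 6, 1, 8, 9, 10, 5, 7, 13, 14, 11]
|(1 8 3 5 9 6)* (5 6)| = |(1 8 3 6)(5 9)| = 4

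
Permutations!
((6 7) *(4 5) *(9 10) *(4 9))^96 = ((4 5 9 10)(6 7))^96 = (10)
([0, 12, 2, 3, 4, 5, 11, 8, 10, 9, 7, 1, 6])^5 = (1 12 6 11)(7 10 8)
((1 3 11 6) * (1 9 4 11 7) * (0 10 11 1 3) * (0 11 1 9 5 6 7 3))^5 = ((0 10 1 11 7)(4 9)(5 6))^5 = (11)(4 9)(5 6)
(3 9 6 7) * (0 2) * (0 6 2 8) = (0 8)(2 6 7 3 9) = [8, 1, 6, 9, 4, 5, 7, 3, 0, 2]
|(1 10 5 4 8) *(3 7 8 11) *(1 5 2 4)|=9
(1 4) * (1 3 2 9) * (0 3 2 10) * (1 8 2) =[3, 4, 9, 10, 1, 5, 6, 7, 2, 8, 0] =(0 3 10)(1 4)(2 9 8)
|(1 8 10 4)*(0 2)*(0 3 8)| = 7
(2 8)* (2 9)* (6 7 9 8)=(2 6 7 9)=[0, 1, 6, 3, 4, 5, 7, 9, 8, 2]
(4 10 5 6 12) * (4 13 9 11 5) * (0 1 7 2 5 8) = (0 1 7 2 5 6 12 13 9 11 8)(4 10) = [1, 7, 5, 3, 10, 6, 12, 2, 0, 11, 4, 8, 13, 9]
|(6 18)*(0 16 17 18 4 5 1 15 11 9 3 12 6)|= 36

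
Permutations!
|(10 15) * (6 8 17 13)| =|(6 8 17 13)(10 15)| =4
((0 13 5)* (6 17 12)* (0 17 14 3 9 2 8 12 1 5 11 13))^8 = (1 17 5)(2 8 12 6 14 3 9)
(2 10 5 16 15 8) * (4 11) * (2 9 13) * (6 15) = (2 10 5 16 6 15 8 9 13)(4 11) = [0, 1, 10, 3, 11, 16, 15, 7, 9, 13, 5, 4, 12, 2, 14, 8, 6]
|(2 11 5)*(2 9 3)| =5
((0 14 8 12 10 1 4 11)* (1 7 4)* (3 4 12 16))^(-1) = (0 11 4 3 16 8 14)(7 10 12)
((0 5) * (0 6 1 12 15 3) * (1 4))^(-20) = ((0 5 6 4 1 12 15 3))^(-20) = (0 1)(3 4)(5 12)(6 15)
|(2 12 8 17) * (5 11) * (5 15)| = |(2 12 8 17)(5 11 15)| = 12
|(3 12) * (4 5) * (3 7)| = 6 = |(3 12 7)(4 5)|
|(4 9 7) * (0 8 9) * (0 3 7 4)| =6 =|(0 8 9 4 3 7)|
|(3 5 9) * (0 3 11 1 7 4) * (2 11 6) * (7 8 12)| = |(0 3 5 9 6 2 11 1 8 12 7 4)| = 12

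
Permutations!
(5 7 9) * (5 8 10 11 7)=[0, 1, 2, 3, 4, 5, 6, 9, 10, 8, 11, 7]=(7 9 8 10 11)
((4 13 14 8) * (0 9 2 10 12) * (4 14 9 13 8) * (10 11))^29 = ((0 13 9 2 11 10 12)(4 8 14))^29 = (0 13 9 2 11 10 12)(4 14 8)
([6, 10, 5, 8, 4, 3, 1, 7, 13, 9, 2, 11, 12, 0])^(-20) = [8, 0, 1, 2, 4, 10, 13, 7, 5, 9, 6, 11, 12, 3]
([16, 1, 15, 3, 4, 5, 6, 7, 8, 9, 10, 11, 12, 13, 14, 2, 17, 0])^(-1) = [17, 1, 15, 3, 4, 5, 6, 7, 8, 9, 10, 11, 12, 13, 14, 2, 0, 16]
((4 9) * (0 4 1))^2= (0 9)(1 4)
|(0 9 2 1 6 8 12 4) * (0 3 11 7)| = 11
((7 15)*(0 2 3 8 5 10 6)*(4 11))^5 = (0 10 8 2 6 5 3)(4 11)(7 15)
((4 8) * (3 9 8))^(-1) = ((3 9 8 4))^(-1) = (3 4 8 9)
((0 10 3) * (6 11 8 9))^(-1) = ((0 10 3)(6 11 8 9))^(-1) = (0 3 10)(6 9 8 11)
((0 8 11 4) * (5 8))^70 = (11)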